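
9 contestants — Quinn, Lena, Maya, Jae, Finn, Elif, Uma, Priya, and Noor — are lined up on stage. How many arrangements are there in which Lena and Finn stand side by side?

Glue Lena and Finn into one block (2 internal orders), leaving 8 units to arrange in a row.
That gives 2 × 8! = 2 × 40320 = 80640.

80640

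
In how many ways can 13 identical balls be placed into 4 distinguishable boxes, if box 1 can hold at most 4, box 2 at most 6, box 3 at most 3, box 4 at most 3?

Without the upper bounds there are C(16,3) = 560 ways to split 13 among 4 boxes.
Subtract solutions that violate a single cap (substitute x_i' = x_i − (cap_i+1)): x_1 ≥ 5 gives C(11,3) = 165; x_2 ≥ 7 gives C(9,3) = 84; x_3 ≥ 4 gives C(12,3) = 220; x_4 ≥ 4 gives C(12,3) = 220. Together 689.
Add back pairs where two caps are both exceeded: 4 + 35 + 35 + 10 + 10 + 56 = 150.
Subtract triples: 0 + 0 + 1 + 0 = 1.
By inclusion–exclusion the count is 560 − 689 + 150 − 1 = 20.

20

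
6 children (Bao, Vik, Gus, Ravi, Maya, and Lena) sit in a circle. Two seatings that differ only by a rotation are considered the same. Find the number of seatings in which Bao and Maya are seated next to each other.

48

Treat {Bao, Maya} as one unit (2 internal orders) and seat the resulting 5 units around the table: (4)! circular arrangements.
So 2 × (4)! = 2 × 24 = 48.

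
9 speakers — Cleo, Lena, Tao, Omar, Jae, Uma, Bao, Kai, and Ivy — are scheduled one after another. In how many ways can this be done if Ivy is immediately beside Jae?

80640

Treat {Ivy, Jae} as a single unit. There are 8 units to order, and the pair itself can be ordered 2 ways.
That gives 2 × 8! = 2 × 40320 = 80640.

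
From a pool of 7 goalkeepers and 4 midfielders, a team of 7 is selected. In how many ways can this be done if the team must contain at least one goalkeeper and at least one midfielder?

Unrestricted: C(11,7) = 330 ways to pick any 7 of the 11.
Selections missing a whole group: no goalkeepers → C(4,7) = 0; no midfielders → C(7,7) = 1.
Both groups omitted at once is impossible, so 330 − 1 = 329.

329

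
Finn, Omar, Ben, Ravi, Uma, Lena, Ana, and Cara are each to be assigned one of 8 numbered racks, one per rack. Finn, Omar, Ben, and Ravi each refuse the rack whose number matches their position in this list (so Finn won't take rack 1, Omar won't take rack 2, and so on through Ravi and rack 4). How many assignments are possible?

Let Aᵢ (for 1 ≤ i ≤ 4) be the placements that put person i in their forbidden rack. Any j of these fix j positions, leaving (8−j)! ways to fill the rest, and there are C(4,j) ways to pick which j.
By inclusion–exclusion, the number of valid placements is Σ_{j=0}^{4} (−1)^j C(4,j)·(8−j)!.
Computing: 40320 − 20160 + 4320 − 480 + 24 = 24024.

24024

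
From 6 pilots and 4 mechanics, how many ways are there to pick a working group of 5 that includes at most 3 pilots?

186

Split by how many pilots are chosen (0 through 3).
Sum: C(6,0)·C(4,5) + C(6,1)·C(4,4) + C(6,2)·C(4,3) + C(6,3)·C(4,2) = 0 + 6 + 60 + 120 = 186.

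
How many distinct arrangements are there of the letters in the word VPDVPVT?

420

Letter multiplicities in VPDVPVT: D×1, P×2, T×1, V×3.
The number of distinct arrangements is 7!/(3!·2!) = 5040/12 = 420.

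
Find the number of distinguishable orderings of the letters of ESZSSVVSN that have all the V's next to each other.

1680

Treat the 2 copies of V as a single block. The multiset to arrange is then {VV, E, N, S, S, S, S, Z}, 8 items in all.
That gives (8)!/(4!) = 1680 arrangements.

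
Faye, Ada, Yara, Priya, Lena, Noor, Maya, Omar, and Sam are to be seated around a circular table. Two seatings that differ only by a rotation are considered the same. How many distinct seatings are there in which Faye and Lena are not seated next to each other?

All circular seatings of 9 people number (8)! = 40320.
Seatings with Faye beside Lena: treat them as a block with 2 internal orders, giving 2 × (7)! = 10080.
Subtracting, 40320 − 10080 = 30240.

30240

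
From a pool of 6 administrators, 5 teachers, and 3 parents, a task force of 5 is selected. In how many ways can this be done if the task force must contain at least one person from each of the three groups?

1365

Total 5-person selections from all 14: C(14,5) = 2002.
Selections missing a whole group: no administrators → C(8,5) = 56; no teachers → C(9,5) = 126; no parents → C(11,5) = 462.
Add back selections omitting two groups (i.e. drawn from a single group): C(6,5) + C(5,5) + C(3,5) = 7.
By inclusion–exclusion: 2002 − 644 + 7 = 1365.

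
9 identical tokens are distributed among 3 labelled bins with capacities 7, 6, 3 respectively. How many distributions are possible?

Without the upper bounds there are C(11,2) = 55 ways to split 9 among 3 bins.
Subtract solutions that violate a single cap (substitute x_i' = x_i − (cap_i+1)): x_1 ≥ 8 gives C(3,2) = 3; x_2 ≥ 7 gives C(4,2) = 6; x_3 ≥ 4 gives C(7,2) = 21. Together 30.
No two caps can be exceeded simultaneously, so the pair terms are all 0.
By inclusion–exclusion the count is 55 − 30 + 0 = 25.

25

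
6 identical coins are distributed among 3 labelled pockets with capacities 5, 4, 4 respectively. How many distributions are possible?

21

Ignoring the caps, the number of non-negative solutions to x_1+…+x_3 = 6 is C(8,2) = 28.
Subtract solutions that violate a single cap (substitute x_i' = x_i − (cap_i+1)): x_1 ≥ 6 gives C(2,2) = 1; x_2 ≥ 5 gives C(3,2) = 3; x_3 ≥ 5 gives C(3,2) = 3. Together 7.
No two caps can be exceeded simultaneously, so the pair terms are all 0.
By inclusion–exclusion the count is 28 − 7 + 0 = 21.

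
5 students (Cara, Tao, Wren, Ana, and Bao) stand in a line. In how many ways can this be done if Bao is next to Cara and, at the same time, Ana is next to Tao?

24

Treat {Bao,Cara} as one block (2 orders) and {Ana,Tao} as another (2 orders).
That leaves 3 units to arrange: 2 × 2 × 3! = 4 × 6 = 24.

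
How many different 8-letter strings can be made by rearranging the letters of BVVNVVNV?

Letter multiplicities in BVVNVVNV: B×1, N×2, V×5.
Dividing 8! = 40320 by 5!·2! = 240 for the repeated letters gives 168.

168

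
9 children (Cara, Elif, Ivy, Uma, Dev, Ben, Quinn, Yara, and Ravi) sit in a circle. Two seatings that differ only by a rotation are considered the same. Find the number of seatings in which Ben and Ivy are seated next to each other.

10080

Glue Ben and Ivy into a block (2 internal orders). Seating 8 units around a circle gives (7)! arrangements.
So 2 × (7)! = 2 × 5040 = 10080.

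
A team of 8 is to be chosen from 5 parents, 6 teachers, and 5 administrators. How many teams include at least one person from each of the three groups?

With no constraint there are C(16,8) = 12870 possible selections.
Subtract selections that omit an entire group: no parents → C(11,8) = 165; no teachers → C(10,8) = 45; no administrators → C(11,8) = 165.
Add back selections omitting two groups (i.e. drawn from a single group): C(5,8) + C(6,8) + C(5,8) = 0.
By inclusion–exclusion: 12870 − 375 + 0 = 12495.

12495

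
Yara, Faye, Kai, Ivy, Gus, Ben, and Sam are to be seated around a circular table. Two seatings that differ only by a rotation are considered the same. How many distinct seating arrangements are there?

Around a circle, 7 distinct people have 7!/7 = (6)! = 720 rotationally distinct seatings.

720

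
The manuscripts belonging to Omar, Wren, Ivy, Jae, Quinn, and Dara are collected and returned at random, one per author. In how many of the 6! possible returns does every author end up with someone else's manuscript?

265

This is the derangement count D_6: permutations of 6 items with no fixed point.
By inclusion–exclusion this is Σ_{j=0}^{6} (−1)^j C(6,j)·(6−j)!.
Computing: 720 − 720 + 360 − 120 + 30 − 6 + 1 = 265.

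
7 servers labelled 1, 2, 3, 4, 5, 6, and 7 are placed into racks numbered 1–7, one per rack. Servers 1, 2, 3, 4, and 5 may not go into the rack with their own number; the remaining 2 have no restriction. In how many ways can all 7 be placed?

Let Aᵢ (for 1 ≤ i ≤ 5) be the placements that put server i in its forbidden rack. Any j of these fix j positions, leaving (7−j)! ways to fill the rest, and there are C(5,j) ways to pick which j.
By inclusion–exclusion, the number of valid placements is Σ_{j=0}^{5} (−1)^j C(5,j)·(7−j)!.
Computing: 5040 − 3600 + 1200 − 240 + 30 − 2 = 2428.

2428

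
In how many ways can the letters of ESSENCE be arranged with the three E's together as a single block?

Treat the 3 copies of E as a single block. The multiset to arrange is then {EEE, C, N, S, S}, 5 items in all.
That gives (5)!/(2!) = 60 arrangements.

60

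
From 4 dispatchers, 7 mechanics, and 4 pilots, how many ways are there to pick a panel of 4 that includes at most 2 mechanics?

1050

Split by how many mechanics are chosen (0 through 2).
Sum: C(7,0)·C(8,4) + C(7,1)·C(8,3) + C(7,2)·C(8,2) = 70 + 392 + 588 = 1050.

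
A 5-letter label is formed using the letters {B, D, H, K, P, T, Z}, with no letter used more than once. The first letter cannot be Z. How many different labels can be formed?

2160

The first letter has 7−1 = 6 choices (anything except Z).
The remaining 4 letters are filled from the other 6 symbols without repetition: 6 × 5 × 4 × 3 = 360.
Total: 6 × 360 = 2160.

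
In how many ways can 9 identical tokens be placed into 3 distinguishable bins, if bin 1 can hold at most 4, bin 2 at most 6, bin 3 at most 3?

14

Ignoring the caps, the number of non-negative solutions to x_1+…+x_3 = 9 is C(11,2) = 55.
Subtract solutions that violate a single cap (substitute x_i' = x_i − (cap_i+1)): x_1 ≥ 5 gives C(6,2) = 15; x_2 ≥ 7 gives C(4,2) = 6; x_3 ≥ 4 gives C(7,2) = 21. Together 42.
Add back pairs where two caps are both exceeded: 0 + 1 + 0 = 1.
By inclusion–exclusion the count is 55 − 42 + 1 = 14.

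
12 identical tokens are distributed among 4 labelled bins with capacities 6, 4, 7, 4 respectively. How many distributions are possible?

136

By stars and bars, unrestricted non-negative solutions to x_1+…+x_4 = 12 number C(12+3,3) = 455.
Subtract solutions that violate a single cap (substitute x_i' = x_i − (cap_i+1)): x_1 ≥ 7 gives C(8,3) = 56; x_2 ≥ 5 gives C(10,3) = 120; x_3 ≥ 8 gives C(7,3) = 35; x_4 ≥ 5 gives C(10,3) = 120. Together 331.
Add back pairs where two caps are both exceeded: 1 + 0 + 1 + 0 + 10 + 0 = 12.
By inclusion–exclusion the count is 455 − 331 + 12 = 136.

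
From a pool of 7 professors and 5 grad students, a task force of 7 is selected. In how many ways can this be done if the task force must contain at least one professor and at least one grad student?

791

Total 7-person selections from all 12: C(12,7) = 792.
Selections missing a whole group: no professors → C(5,7) = 0; no grad students → C(7,7) = 1.
Both groups omitted at once is impossible, so 792 − 1 = 791.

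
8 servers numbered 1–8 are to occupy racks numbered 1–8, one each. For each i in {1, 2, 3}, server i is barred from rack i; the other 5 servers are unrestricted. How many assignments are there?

27240

Let Aᵢ (for i ∈ {1, 2, 3}) be the placements that put server i in its forbidden rack. Any j of these fix j positions, leaving (8−j)! ways to fill the rest, and there are C(3,j) ways to pick which j.
By inclusion–exclusion, the number of valid placements is Σ_{j=0}^{3} (−1)^j C(3,j)·(8−j)!.
Computing: 40320 − 15120 + 2160 − 120 = 27240.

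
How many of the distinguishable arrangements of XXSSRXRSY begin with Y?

560

With the first slot taken by Y, it remains to arrange the other 8 letters (XXSSRXRS).
Those 8 letters have R appearing twice, S appearing 3 times, and X appearing 3 times, giving (8)!/(3!·3!·2!) = 560.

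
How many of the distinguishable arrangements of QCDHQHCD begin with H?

630

With the first slot taken by H, it remains to arrange the other 7 letters (QCDQHCD).
Those 7 letters have C appearing twice, D appearing twice, and Q appearing twice, giving (7)!/(2!·2!·2!) = 630.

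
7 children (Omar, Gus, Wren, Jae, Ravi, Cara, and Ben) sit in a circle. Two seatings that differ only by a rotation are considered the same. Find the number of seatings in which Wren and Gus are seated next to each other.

240

Treat {Wren, Gus} as one unit (2 internal orders) and seat the resulting 6 units around the table: (5)! circular arrangements.
So 2 × (5)! = 2 × 120 = 240.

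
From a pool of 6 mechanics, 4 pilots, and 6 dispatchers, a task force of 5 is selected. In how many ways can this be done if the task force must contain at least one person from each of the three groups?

3084

With no constraint there are C(16,5) = 4368 possible selections.
Selections missing a whole group: no mechanics → C(10,5) = 252; no pilots → C(12,5) = 792; no dispatchers → C(10,5) = 252.
Add back selections omitting two groups (i.e. drawn from a single group): C(6,5) + C(4,5) + C(6,5) = 12.
By inclusion–exclusion: 4368 − 1296 + 12 = 3084.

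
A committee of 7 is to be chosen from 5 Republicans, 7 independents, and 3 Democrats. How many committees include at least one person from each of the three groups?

Total 7-person selections from all 15: C(15,7) = 6435.
Selections missing a whole group: no Republicans → C(10,7) = 120; no independents → C(8,7) = 8; no Democrats → C(12,7) = 792.
Add back selections omitting two groups (i.e. drawn from a single group): C(5,7) + C(7,7) + C(3,7) = 1.
By inclusion–exclusion: 6435 − 920 + 1 = 5516.

5516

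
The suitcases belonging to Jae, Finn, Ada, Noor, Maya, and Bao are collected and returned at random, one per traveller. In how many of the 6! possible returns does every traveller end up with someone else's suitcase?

265

Let Aᵢ be the assignments in which traveller i gets their own suitcase. We want the size of the complement of A₁∪…∪A_6.
By inclusion–exclusion this is Σ_{j=0}^{6} (−1)^j C(6,j)·(6−j)!.
Computing: 720 − 720 + 360 − 120 + 30 − 6 + 1 = 265.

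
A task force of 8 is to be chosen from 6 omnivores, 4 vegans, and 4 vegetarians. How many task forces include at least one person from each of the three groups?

2912

Unrestricted: C(14,8) = 3003 ways to pick any 8 of the 14.
Selections missing a whole group: no omnivores → C(8,8) = 1; no vegans → C(10,8) = 45; no vegetarians → C(10,8) = 45.
Add back selections omitting two groups (i.e. drawn from a single group): C(6,8) + C(4,8) + C(4,8) = 0.
By inclusion–exclusion: 3003 − 91 + 0 = 2912.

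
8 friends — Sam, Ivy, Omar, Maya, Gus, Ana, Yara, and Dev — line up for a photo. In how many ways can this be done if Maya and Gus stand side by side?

Place the 6 others and the Maya-Gus pair as 7 objects in a line; the pair has 2 internal arrangements.
That gives 2 × 7! = 2 × 5040 = 10080.

10080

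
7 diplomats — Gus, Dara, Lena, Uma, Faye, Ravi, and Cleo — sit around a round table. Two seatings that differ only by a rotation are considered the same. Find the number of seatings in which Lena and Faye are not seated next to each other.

Without the restriction there are (6)! = 720 seatings.
Seatings with Lena beside Faye: treat them as a block with 2 internal orders, giving 2 × (5)! = 240.
Subtracting, 720 − 240 = 480.

480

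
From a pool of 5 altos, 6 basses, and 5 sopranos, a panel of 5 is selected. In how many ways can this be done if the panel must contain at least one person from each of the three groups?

3200

Unrestricted: C(16,5) = 4368 ways to pick any 5 of the 16.
Subtract selections that omit an entire group: no altos → C(11,5) = 462; no basses → C(10,5) = 252; no sopranos → C(11,5) = 462.
Add back selections omitting two groups (i.e. drawn from a single group): C(5,5) + C(6,5) + C(5,5) = 8.
By inclusion–exclusion: 4368 − 1176 + 8 = 3200.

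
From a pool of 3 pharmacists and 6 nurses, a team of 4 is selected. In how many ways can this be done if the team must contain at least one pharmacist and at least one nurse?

Unrestricted: C(9,4) = 126 ways to pick any 4 of the 9.
Subtract selections that omit an entire group: no pharmacists → C(6,4) = 15; no nurses → C(3,4) = 0.
Both groups omitted at once is impossible, so 126 − 15 = 111.

111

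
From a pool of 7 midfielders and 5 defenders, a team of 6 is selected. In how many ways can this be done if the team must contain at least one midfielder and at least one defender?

917

Total 6-person selections from all 12: C(12,6) = 924.
Selections missing a whole group: no midfielders → C(5,6) = 0; no defenders → C(7,6) = 7.
Both groups omitted at once is impossible, so 924 − 7 = 917.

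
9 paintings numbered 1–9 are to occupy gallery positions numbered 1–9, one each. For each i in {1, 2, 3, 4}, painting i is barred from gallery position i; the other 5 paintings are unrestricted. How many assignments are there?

Let Aᵢ (for 1 ≤ i ≤ 4) be the placements that put painting i in its forbidden gallery position. Any j of these fix j positions, leaving (9−j)! ways to fill the rest, and there are C(4,j) ways to pick which j.
By inclusion–exclusion, the number of valid placements is Σ_{j=0}^{4} (−1)^j C(4,j)·(9−j)!.
Computing: 362880 − 161280 + 30240 − 2880 + 120 = 229080.

229080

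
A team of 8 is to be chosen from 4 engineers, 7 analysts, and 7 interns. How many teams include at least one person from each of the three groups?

40425

With no constraint there are C(18,8) = 43758 possible selections.
Selections missing a whole group: no engineers → C(14,8) = 3003; no analysts → C(11,8) = 165; no interns → C(11,8) = 165.
Add back selections omitting two groups (i.e. drawn from a single group): C(4,8) + C(7,8) + C(7,8) = 0.
By inclusion–exclusion: 43758 − 3333 + 0 = 40425.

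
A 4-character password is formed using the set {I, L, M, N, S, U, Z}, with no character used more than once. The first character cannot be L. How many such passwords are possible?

The first character has 7−1 = 6 choices (anything except L).
The remaining 3 characters are filled from the other 6 symbols without repetition: 6 × 5 × 4 = 120.
Total: 6 × 120 = 720.

720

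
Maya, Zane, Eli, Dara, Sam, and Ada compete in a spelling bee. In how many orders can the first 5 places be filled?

This is an ordered selection of 5 from 6: P(6,5).
That gives 6 × 5 × 4 × 3 × 2 = 720.

720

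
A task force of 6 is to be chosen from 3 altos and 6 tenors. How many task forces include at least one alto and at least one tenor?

Total 6-person selections from all 9: C(9,6) = 84.
Subtract selections that omit an entire group: no altos → C(6,6) = 1; no tenors → C(3,6) = 0.
Both groups omitted at once is impossible, so 84 − 1 = 83.

83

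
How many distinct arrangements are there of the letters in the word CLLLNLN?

105

CLLLNLN has 7 letters with L appearing 4 times and N appearing twice.
So there are 7! / (4!·2!) = 105 distinguishable arrangements.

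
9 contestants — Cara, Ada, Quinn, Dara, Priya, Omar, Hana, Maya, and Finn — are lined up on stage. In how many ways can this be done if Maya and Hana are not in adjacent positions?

282240

There are 9! = 362880 arrangements in all. If Maya and Hana are adjacent, merging them into one block gives 2·(8)! = 80640 arrangements.
So 362880 − 80640 = 282240 arrangements keep them apart.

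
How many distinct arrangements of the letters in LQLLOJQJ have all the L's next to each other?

180

Treat the 3 copies of L as a single block. The multiset to arrange is then {LLL, J, J, O, Q, Q}, 6 items in all.
That gives (6)!/(2!·2!) = 180 arrangements.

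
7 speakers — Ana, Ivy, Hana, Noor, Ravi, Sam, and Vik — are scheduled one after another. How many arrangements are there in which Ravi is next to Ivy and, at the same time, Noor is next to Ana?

Treat {Ravi,Ivy} as one block (2 orders) and {Noor,Ana} as another (2 orders).
That leaves 5 units to arrange: 2 × 2 × 5! = 4 × 120 = 480.

480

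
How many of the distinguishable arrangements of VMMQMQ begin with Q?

20

With the first slot taken by Q, it remains to arrange the other 5 letters (VMMMQ).
Those 5 letters have M appearing 3 times, giving (5)!/(3!) = 20.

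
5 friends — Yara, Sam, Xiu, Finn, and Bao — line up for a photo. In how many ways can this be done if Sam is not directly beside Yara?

Of the 5! = 120 arrangements, those with Sam and Yara adjacent number 2 × 4! = 48 (treat the pair as a block with 2 internal orders).
Complementary counting: 120 − 48 = 72.

72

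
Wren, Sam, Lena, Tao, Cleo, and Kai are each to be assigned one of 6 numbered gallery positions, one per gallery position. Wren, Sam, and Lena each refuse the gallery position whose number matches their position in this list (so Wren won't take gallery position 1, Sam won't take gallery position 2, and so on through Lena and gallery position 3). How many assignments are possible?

Let Aᵢ (for i ∈ {1, 2, 3}) be the placements that put person i in their forbidden gallery position. Any j of these fix j positions, leaving (6−j)! ways to fill the rest, and there are C(3,j) ways to pick which j.
By inclusion–exclusion, the number of valid placements is Σ_{j=0}^{3} (−1)^j C(3,j)·(6−j)!.
Computing: 720 − 360 + 72 − 6 = 426.

426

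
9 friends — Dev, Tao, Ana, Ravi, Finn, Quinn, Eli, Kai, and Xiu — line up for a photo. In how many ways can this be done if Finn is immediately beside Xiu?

Treat {Finn, Xiu} as a single unit. There are 8 units to order, and the pair itself can be ordered 2 ways.
So the count is 2·(8)! = 80640.

80640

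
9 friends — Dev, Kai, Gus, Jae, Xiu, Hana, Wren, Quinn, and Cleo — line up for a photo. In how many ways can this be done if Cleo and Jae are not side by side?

Of the 9! = 362880 arrangements, those with Cleo and Jae adjacent number 2 × 8! = 80640 (treat the pair as a block with 2 internal orders).
Complementary counting: 362880 − 80640 = 282240.

282240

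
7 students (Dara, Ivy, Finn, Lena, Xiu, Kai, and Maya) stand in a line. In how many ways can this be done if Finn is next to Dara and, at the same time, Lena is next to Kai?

Treat {Finn,Dara} as one block (2 orders) and {Lena,Kai} as another (2 orders).
That leaves 5 units to arrange: 2 × 2 × 5! = 4 × 120 = 480.

480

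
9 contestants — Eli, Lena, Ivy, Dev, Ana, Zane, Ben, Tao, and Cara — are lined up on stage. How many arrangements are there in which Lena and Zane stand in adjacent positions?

Place the 7 others and the Lena-Zane pair as 8 objects in a line; the pair has 2 internal arrangements.
So the count is 2·(8)! = 80640.

80640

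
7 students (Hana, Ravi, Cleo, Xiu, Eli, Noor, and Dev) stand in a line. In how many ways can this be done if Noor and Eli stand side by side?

Glue Noor and Eli into one block (2 internal orders), leaving 6 units to arrange in a row.
So the count is 2·(6)! = 1440.

1440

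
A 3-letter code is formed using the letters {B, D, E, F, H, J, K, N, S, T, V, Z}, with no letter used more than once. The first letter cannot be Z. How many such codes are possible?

The first letter has 12−1 = 11 choices (anything except Z).
The remaining 2 letters are filled from the other 11 symbols without repetition: 11 × 10 = 110.
Total: 11 × 110 = 1210.

1210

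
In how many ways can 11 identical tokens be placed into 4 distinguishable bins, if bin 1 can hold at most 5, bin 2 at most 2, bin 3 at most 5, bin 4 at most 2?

18

By stars and bars, unrestricted non-negative solutions to x_1+…+x_4 = 11 number C(11+3,3) = 364.
Subtract solutions that violate a single cap (substitute x_i' = x_i − (cap_i+1)): x_1 ≥ 6 gives C(8,3) = 56; x_2 ≥ 3 gives C(11,3) = 165; x_3 ≥ 6 gives C(8,3) = 56; x_4 ≥ 3 gives C(11,3) = 165. Together 442.
Add back pairs where two caps are both exceeded: 10 + 0 + 10 + 10 + 56 + 10 = 96.
By inclusion–exclusion the count is 364 − 442 + 96 = 18.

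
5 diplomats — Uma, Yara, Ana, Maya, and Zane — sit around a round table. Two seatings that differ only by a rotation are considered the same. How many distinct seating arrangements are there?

24

Fix one person's seat to break rotational symmetry; the remaining 4 people can be arranged in (4)! = 24 ways.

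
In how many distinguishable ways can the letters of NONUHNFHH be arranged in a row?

Letter multiplicities in NONUHNFHH: F×1, H×3, N×3, O×1, U×1.
Dividing 9! = 362880 by 3!·3! = 36 for the repeated letters gives 10080.

10080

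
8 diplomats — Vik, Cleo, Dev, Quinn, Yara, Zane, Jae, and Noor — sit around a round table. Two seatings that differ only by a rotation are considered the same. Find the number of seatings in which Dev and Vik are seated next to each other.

1440

Glue Dev and Vik into a block (2 internal orders). Seating 7 units around a circle gives (6)! arrangements.
So 2 × (6)! = 2 × 720 = 1440.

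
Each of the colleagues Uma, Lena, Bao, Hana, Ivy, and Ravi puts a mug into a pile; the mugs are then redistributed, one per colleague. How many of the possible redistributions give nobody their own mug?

265

Count assignments avoiding every fixed point. For any j of the 6 colleagues fixed to their own mug, the other 6−j can be arranged in (6−j)! ways.
By inclusion–exclusion this is Σ_{j=0}^{6} (−1)^j C(6,j)·(6−j)!.
Computing: 720 − 720 + 360 − 120 + 30 − 6 + 1 = 265.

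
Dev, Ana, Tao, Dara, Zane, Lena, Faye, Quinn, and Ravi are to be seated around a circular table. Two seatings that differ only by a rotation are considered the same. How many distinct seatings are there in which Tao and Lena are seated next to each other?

Glue Tao and Lena into a block (2 internal orders). Seating 8 units around a circle gives (7)! arrangements.
So 2 × (7)! = 2 × 5040 = 10080.

10080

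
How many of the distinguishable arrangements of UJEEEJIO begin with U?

With the first slot taken by U, it remains to arrange the other 7 letters (JEEEJIO).
Those 7 letters have E appearing 3 times and J appearing twice, giving (7)!/(3!·2!) = 420.

420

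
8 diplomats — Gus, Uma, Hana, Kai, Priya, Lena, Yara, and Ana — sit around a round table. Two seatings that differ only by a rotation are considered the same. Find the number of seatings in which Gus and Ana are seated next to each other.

Glue Gus and Ana into a block (2 internal orders). Seating 7 units around a circle gives (6)! arrangements.
So 2 × (6)! = 2 × 720 = 1440.

1440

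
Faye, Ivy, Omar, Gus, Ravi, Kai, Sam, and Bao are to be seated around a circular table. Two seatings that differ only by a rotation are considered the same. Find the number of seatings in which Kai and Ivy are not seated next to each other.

All circular seatings of 8 people number (7)! = 5040.
Seatings with Kai beside Ivy: treat them as a block with 2 internal orders, giving 2 × (6)! = 1440.
Subtracting, 5040 − 1440 = 3600.

3600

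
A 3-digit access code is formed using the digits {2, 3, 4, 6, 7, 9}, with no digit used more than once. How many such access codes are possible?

120

With no repetition, fill the 3 digits in order: 6 choices, then 5, down to 4.
That product is 6 × 5 × 4 = 120.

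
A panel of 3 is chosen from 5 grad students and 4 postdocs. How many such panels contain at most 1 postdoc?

50

Split by how many postdocs are chosen (0 through 1).
Sum: C(4,0)·C(5,3) + C(4,1)·C(5,2) = 10 + 40 = 50.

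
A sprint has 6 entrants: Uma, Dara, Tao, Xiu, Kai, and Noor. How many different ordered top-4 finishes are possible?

This is an ordered selection of 4 from 6: P(6,4).
That gives 6 × 5 × 4 × 3 = 360.

360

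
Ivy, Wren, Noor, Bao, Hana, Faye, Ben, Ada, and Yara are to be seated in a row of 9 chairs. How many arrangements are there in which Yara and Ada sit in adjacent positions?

Glue Yara and Ada into one block (2 internal orders), leaving 8 units to arrange in a row.
So the count is 2·(8)! = 80640.

80640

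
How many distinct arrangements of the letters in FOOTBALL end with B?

1260

With the last slot taken by B, it remains to arrange the other 7 letters (FOOTALL).
Those 7 letters have L appearing twice and O appearing twice, giving (7)!/(2!·2!) = 1260.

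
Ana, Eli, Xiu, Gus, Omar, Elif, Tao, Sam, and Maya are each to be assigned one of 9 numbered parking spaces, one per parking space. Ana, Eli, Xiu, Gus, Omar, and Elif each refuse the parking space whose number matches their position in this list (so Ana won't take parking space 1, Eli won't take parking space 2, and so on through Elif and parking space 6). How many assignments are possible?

183822

Let Aᵢ (for 1 ≤ i ≤ 6) be the placements that put person i in their forbidden parking space. Any j of these fix j positions, leaving (9−j)! ways to fill the rest, and there are C(6,j) ways to pick which j.
By inclusion–exclusion, the number of valid placements is Σ_{j=0}^{6} (−1)^j C(6,j)·(9−j)!.
Computing: 362880 − 241920 + 75600 − 14400 + 1800 − 144 + 6 = 183822.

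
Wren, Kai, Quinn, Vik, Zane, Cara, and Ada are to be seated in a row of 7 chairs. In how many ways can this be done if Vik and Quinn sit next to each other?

1440

Glue Vik and Quinn into one block (2 internal orders), leaving 6 units to arrange in a row.
That gives 2 × 6! = 2 × 720 = 1440.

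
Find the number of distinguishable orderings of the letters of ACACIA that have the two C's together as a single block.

20

Treat the 2 copies of C as a single block. The multiset to arrange is then {CC, A, A, A, I}, 5 items in all.
That gives (5)!/(3!) = 20 arrangements.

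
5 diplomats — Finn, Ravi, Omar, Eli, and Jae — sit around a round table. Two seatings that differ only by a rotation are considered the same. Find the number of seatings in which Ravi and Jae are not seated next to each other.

Without the restriction there are (4)! = 24 seatings.
Those with Ravi next to Jae: fuse the pair into one unit and seat 4 units around a circle — 2·(3)! = 12.
Subtracting, 24 − 12 = 12.

12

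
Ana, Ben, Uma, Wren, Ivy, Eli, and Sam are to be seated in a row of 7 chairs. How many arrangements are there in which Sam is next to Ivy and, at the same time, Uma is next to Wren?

480

Treat {Sam,Ivy} as one block (2 orders) and {Uma,Wren} as another (2 orders).
That leaves 5 units to arrange: 2 × 2 × 5! = 4 × 120 = 480.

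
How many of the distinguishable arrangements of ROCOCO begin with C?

With the first slot taken by C, it remains to arrange the other 5 letters (ROOCO).
Those 5 letters have O appearing 3 times, giving (5)!/(3!) = 20.

20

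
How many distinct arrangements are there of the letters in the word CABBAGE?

CABBAGE has 7 letters with A appearing twice and B appearing twice.
So there are 7! / (2!·2!) = 1260 distinguishable arrangements.

1260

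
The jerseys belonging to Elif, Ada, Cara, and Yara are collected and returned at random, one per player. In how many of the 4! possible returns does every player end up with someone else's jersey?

9

Count assignments avoiding every fixed point. For any j of the 4 players fixed to their old jersey, the other 4−j can be arranged in (4−j)! ways.
By inclusion–exclusion this is Σ_{j=0}^{4} (−1)^j C(4,j)·(4−j)!.
Computing: 24 − 24 + 12 − 4 + 1 = 9.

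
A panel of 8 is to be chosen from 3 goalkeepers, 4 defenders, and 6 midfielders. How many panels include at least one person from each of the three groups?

Unrestricted: C(13,8) = 1287 ways to pick any 8 of the 13.
Selections missing a whole group: no goalkeepers → C(10,8) = 45; no defenders → C(9,8) = 9; no midfielders → C(7,8) = 0.
Add back selections omitting two groups (i.e. drawn from a single group): C(3,8) + C(4,8) + C(6,8) = 0.
By inclusion–exclusion: 1287 − 54 + 0 = 1233.

1233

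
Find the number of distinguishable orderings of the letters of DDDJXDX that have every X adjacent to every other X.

30

Treat the 2 copies of X as a single block. The multiset to arrange is then {XX, D, D, D, D, J}, 6 items in all.
That gives (6)!/(4!) = 30 arrangements.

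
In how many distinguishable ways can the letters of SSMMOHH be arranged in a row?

630

SSMMOHH has 7 letters with H appearing twice, M appearing twice, and S appearing twice.
Dividing 7! = 5040 by 2!·2!·2! = 8 for the repeated letters gives 630.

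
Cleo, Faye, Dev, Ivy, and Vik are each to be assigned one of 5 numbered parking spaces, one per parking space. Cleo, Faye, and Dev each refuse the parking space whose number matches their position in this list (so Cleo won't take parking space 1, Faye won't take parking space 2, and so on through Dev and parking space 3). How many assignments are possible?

64

Let Aᵢ (for i ∈ {1, 2, 3}) be the placements that put person i in their forbidden parking space. Any j of these fix j positions, leaving (5−j)! ways to fill the rest, and there are C(3,j) ways to pick which j.
By inclusion–exclusion, the number of valid placements is Σ_{j=0}^{3} (−1)^j C(3,j)·(5−j)!.
Computing: 120 − 72 + 18 − 2 = 64.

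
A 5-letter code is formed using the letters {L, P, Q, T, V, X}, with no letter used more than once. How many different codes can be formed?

This is a permutation of 5 out of 6: P(6,5) = 6!/1!.
6 × 5 × 4 × 3 × 2 = 720.

720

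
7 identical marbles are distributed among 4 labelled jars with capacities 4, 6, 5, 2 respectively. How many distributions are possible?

70

By stars and bars, unrestricted non-negative solutions to x_1+…+x_4 = 7 number C(7+3,3) = 120.
Subtract solutions that violate a single cap (substitute x_i' = x_i − (cap_i+1)): x_1 ≥ 5 gives C(5,3) = 10; x_2 ≥ 7 gives C(3,3) = 1; x_3 ≥ 6 gives C(4,3) = 4; x_4 ≥ 3 gives C(7,3) = 35. Together 50.
No two caps can be exceeded simultaneously, so the pair terms are all 0.
By inclusion–exclusion the count is 120 − 50 + 0 = 70.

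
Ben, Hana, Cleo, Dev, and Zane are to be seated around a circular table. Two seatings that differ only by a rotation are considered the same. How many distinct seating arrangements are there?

24

Seat Ben anywhere (absorbing the rotational symmetry), then permute the other 4: (4)! = 24.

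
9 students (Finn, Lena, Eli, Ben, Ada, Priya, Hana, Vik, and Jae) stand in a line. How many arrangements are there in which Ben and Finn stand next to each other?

Place the 7 others and the Ben-Finn pair as 8 objects in a line; the pair has 2 internal arrangements.
That gives 2 × 8! = 2 × 40320 = 80640.

80640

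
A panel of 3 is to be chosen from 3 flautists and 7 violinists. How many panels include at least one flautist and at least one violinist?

84

Total 3-person selections from all 10: C(10,3) = 120.
Selections missing a whole group: no flautists → C(7,3) = 35; no violinists → C(3,3) = 1.
Both groups omitted at once is impossible, so 120 − 36 = 84.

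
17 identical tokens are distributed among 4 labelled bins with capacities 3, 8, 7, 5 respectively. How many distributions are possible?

Ignoring the caps, the number of non-negative solutions to x_1+…+x_4 = 17 is C(20,3) = 1140.
Subtract solutions that violate a single cap (substitute x_i' = x_i − (cap_i+1)): x_1 ≥ 4 gives C(16,3) = 560; x_2 ≥ 9 gives C(11,3) = 165; x_3 ≥ 8 gives C(12,3) = 220; x_4 ≥ 6 gives C(14,3) = 364. Together 1309.
Add back pairs where two caps are both exceeded: 35 + 56 + 120 + 1 + 10 + 20 = 242.
By inclusion–exclusion the count is 1140 − 1309 + 242 = 73.

73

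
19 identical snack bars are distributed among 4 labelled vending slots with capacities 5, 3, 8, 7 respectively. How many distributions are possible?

Without the upper bounds there are C(22,3) = 1540 ways to split 19 among 4 vending slots.
Subtract solutions that violate a single cap (substitute x_i' = x_i − (cap_i+1)): x_1 ≥ 6 gives C(16,3) = 560; x_2 ≥ 4 gives C(18,3) = 816; x_3 ≥ 9 gives C(13,3) = 286; x_4 ≥ 8 gives C(14,3) = 364. Together 2026.
Add back pairs where two caps are both exceeded: 220 + 35 + 56 + 84 + 120 + 10 = 525.
Subtract triples: 1 + 4 + 0 + 0 = 5.
By inclusion–exclusion the count is 1540 − 2026 + 525 − 5 = 34.

34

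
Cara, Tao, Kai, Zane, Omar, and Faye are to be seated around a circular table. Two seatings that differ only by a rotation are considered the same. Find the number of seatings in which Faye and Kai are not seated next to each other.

All circular seatings of 6 people number (5)! = 120.
Seatings with Faye beside Kai: treat them as a block with 2 internal orders, giving 2 × (4)! = 48.
Subtracting, 120 − 48 = 72.

72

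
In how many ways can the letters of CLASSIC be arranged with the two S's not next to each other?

Total arrangements of CLASSIC: 7!/(2!·2!) = 1260.
Arrangements with the S's together: treat SS as one letter, giving (6)!/(2!) = 360.
Hence 1260 − 360 = 900.

900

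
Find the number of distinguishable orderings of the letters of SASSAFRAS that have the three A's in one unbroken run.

Treat the 3 copies of A as a single block. The multiset to arrange is then {AAA, F, R, S, S, S, S}, 7 items in all.
That gives (7)!/(4!) = 210 arrangements.

210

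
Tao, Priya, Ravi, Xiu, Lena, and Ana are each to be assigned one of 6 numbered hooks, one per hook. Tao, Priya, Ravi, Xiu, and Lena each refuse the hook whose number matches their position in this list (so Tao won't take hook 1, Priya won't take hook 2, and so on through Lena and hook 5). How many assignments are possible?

Let Aᵢ (for 1 ≤ i ≤ 5) be the placements that put person i in their forbidden hook. Any j of these fix j positions, leaving (6−j)! ways to fill the rest, and there are C(5,j) ways to pick which j.
By inclusion–exclusion, the number of valid placements is Σ_{j=0}^{5} (−1)^j C(5,j)·(6−j)!.
Computing: 720 − 600 + 240 − 60 + 10 − 1 = 309.

309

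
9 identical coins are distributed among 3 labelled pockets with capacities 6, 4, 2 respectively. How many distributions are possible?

By stars and bars, unrestricted non-negative solutions to x_1+…+x_3 = 9 number C(9+2,2) = 55.
Subtract solutions that violate a single cap (substitute x_i' = x_i − (cap_i+1)): x_1 ≥ 7 gives C(4,2) = 6; x_2 ≥ 5 gives C(6,2) = 15; x_3 ≥ 3 gives C(8,2) = 28. Together 49.
Add back pairs where two caps are both exceeded: 0 + 0 + 3 = 3.
By inclusion–exclusion the count is 55 − 49 + 3 = 9.

9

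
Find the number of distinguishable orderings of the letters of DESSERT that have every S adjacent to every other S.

360

Treat the 2 copies of S as a single block. The multiset to arrange is then {SS, D, E, E, R, T}, 6 items in all.
That gives (6)!/(2!) = 360 arrangements.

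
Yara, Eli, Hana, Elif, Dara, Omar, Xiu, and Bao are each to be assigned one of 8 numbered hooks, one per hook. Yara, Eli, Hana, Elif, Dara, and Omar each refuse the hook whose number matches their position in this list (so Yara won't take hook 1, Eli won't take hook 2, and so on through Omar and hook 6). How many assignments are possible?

18806

Let Aᵢ (for 1 ≤ i ≤ 6) be the placements that put person i in their forbidden hook. Any j of these fix j positions, leaving (8−j)! ways to fill the rest, and there are C(6,j) ways to pick which j.
By inclusion–exclusion, the number of valid placements is Σ_{j=0}^{6} (−1)^j C(6,j)·(8−j)!.
Computing: 40320 − 30240 + 10800 − 2400 + 360 − 36 + 2 = 18806.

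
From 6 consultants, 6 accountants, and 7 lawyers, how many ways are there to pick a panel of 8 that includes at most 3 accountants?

63063

Split by how many accountants are chosen (0 through 3).
Sum: C(6,0)·C(13,8) + C(6,1)·C(13,7) + C(6,2)·C(13,6) + C(6,3)·C(13,5) = 1287 + 10296 + 25740 + 25740 = 63063.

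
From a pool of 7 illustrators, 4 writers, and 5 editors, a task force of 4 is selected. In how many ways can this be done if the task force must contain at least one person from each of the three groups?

Unrestricted: C(16,4) = 1820 ways to pick any 4 of the 16.
Subtract selections that omit an entire group: no illustrators → C(9,4) = 126; no writers → C(12,4) = 495; no editors → C(11,4) = 330.
Add back selections omitting two groups (i.e. drawn from a single group): C(7,4) + C(4,4) + C(5,4) = 41.
By inclusion–exclusion: 1820 − 951 + 41 = 910.

910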